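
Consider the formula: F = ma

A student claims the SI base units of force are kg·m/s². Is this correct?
Units of each symbol in F = ma:
  m (mass): kg
  a (acceleration): m/s²

Multiplying the contributions: [kg] · [m/s²]
Adding exponents of each base unit: kg: 1, m: 1, s: -2
SI base units of force: kg·m/s²

The claimed units kg·m/s² match the derived units, so the claim is correct.

Answer: Yes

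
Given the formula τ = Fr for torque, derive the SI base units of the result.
Units of each symbol in τ = Fr:
  F (force): kg·m/s²
  r (lever arm): m

Multiplying the contributions: [kg·m/s²] · [m]
Adding exponents of each base unit: kg: 1, m: 2, s: -2
SI base units of torque: kg·m²/s²

Answer: kg·m²/s²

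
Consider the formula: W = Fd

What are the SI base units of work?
Units of each symbol in W = Fd:
  F (force): kg·m/s²
  d (displacement): m

Multiplying the contributions: [kg·m/s²] · [m]
Adding exponents of each base unit: kg: 1, m: 2, s: -2
SI base units of work: kg·m²/s²

Answer: kg·m²/s²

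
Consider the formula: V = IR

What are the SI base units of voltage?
Units of each symbol in V = IR:
  I (current): A
  R (resistance, in ohms): kg·m²/(s³·A²)

Multiplying the contributions: [A] · [kg·m²/(s³·A²)]
Adding exponents of each base unit: kg: 1, m: 2, s: -3, A: -1
SI base units of voltage: kg·m²/(s³·A)

Answer: kg·m²/(s³·A)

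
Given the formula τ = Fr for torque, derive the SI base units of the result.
Units of each symbol in τ = Fr:
  F (force): kg·m/s²
  r (lever arm): m

Multiplying the contributions: [kg·m/s²] · [m]
Adding exponents of each base unit: kg: 1, m: 2, s: -2
SI base units of torque: kg·m²/s²

Answer: kg·m²/s²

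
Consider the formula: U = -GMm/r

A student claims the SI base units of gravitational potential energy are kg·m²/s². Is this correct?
Units of each symbol in U = -GMm/r:
  G (gravitational constant): m³/(kg·s²)
  M (mass): kg
  m (mass): kg
  r (distance): m  → in the denominator, contributes 1/m
  The minus sign does not affect the units.

Multiplying the contributions: [m³/(kg·s²)] · [kg] · [kg] · [1/m]
Adding exponents of each base unit: kg: 1, m: 2, s: -2
SI base units of gravitational potential energy: kg·m²/s²

The claimed units kg·m²/s² match the derived units, so the claim is correct.

Answer: Yes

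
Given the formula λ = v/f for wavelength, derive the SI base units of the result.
Units of each symbol in λ = v/f:
  v (wave speed): m/s
  f (frequency): 1/s  → in the denominator, contributes s

Multiplying the contributions: [m/s] · [s]
Adding exponents of each base unit: m: 1
SI base units of wavelength: m

Answer: m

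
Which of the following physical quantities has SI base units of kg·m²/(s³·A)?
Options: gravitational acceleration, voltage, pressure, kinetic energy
Checking the SI base units of each option:
  gravitational acceleration (g = GM/r²): m/s²  ✗
  voltage (V = IR): kg·m²/(s³·A)  ✓ matches
  pressure (P = F/A): kg/(m·s²)  ✗
  kinetic energy (E = ½mv²): kg·m²/s²  ✗

Only voltage has units kg·m²/(s³·A).

Answer: voltage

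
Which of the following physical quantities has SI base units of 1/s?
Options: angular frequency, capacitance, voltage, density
Checking the SI base units of each option:
  angular frequency (ω = 2πf): 1/s  ✓ matches
  capacitance (C = Q/V): s⁴·A²/(kg·m²)  ✗
  voltage (V = IR): kg·m²/(s³·A)  ✗
  density (ρ = m/V): kg/m³  ✗

Only angular frequency has units 1/s.

Answer: angular frequency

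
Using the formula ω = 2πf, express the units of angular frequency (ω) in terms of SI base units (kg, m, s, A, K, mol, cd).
Units of each symbol in ω = 2πf:
  f (frequency): 1/s
  The factor 2π is dimensionless.

Multiplying the contributions: [1/s]
Adding exponents of each base unit: s: -1
SI base units of angular frequency: 1/s

Answer: 1/s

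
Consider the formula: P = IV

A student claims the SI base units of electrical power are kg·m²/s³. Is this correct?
Units of each symbol in P = IV:
  I (current): A
  V (voltage, in volts): kg·m²/(s³·A)

Multiplying the contributions: [A] · [kg·m²/(s³·A)]
Adding exponents of each base unit: kg: 1, m: 2, s: -3
SI base units of electrical power: kg·m²/s³

The claimed units kg·m²/s³ match the derived units, so the claim is correct.

Answer: Yes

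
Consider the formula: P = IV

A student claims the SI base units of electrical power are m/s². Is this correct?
Units of each symbol in P = IV:
  I (current): A
  V (voltage, in volts): kg·m²/(s³·A)

Multiplying the contributions: [A] · [kg·m²/(s³·A)]
Adding exponents of each base unit: kg: 1, m: 2, s: -3
SI base units of electrical power: kg·m²/s³

The claimed units m/s² (exponents m: 1, s: -2) do not match the derived units kg·m²/s³ (exponents kg: 1, m: 2, s: -3), so the claim is incorrect.

Answer: No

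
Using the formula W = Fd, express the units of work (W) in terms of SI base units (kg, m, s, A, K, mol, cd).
Units of each symbol in W = Fd:
  F (force): kg·m/s²
  d (displacement): m

Multiplying the contributions: [kg·m/s²] · [m]
Adding exponents of each base unit: kg: 1, m: 2, s: -2
SI base units of work: kg·m²/s²

Answer: kg·m²/s²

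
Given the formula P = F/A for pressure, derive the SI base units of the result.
Units of each symbol in P = F/A:
  F (force): kg·m/s²
  A (area): m²  → in the denominator, contributes 1/m²

Multiplying the contributions: [kg·m/s²] · [1/m²]
Adding exponents of each base unit: kg: 1, m: -1, s: -2
SI base units of pressure: kg/(m·s²)

Answer: kg/(m·s²)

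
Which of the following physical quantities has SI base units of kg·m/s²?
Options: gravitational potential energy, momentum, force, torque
Checking the SI base units of each option:
  gravitational potential energy (U = -GMm/r): kg·m²/s²  ✗
  momentum (p = mv): kg·m/s  ✗
  force (F = ma): kg·m/s²  ✓ matches
  torque (τ = Fr): kg·m²/s²  ✗

Only force has units kg·m/s².

Answer: force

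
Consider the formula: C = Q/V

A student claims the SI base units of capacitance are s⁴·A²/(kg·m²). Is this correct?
Units of each symbol in C = Q/V:
  Q (charge, in coulombs): s·A
  V (voltage, in volts): kg·m²/(s³·A)  → in the denominator, contributes s³·A/(kg·m²)

Multiplying the contributions: [s·A] · [s³·A/(kg·m²)]
Adding exponents of each base unit: kg: -1, m: -2, s: 4, A: 2
SI base units of capacitance: s⁴·A²/(kg·m²)

The claimed units s⁴·A²/(kg·m²) match the derived units, so the claim is correct.

Answer: Yes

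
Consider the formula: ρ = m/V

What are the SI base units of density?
Units of each symbol in ρ = m/V:
  m (mass): kg
  V (volume): m³  → in the denominator, contributes 1/m³

Multiplying the contributions: [kg] · [1/m³]
Adding exponents of each base unit: kg: 1, m: -3
SI base units of density: kg/m³

Answer: kg/m³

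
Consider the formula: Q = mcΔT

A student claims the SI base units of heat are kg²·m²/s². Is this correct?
Units of each symbol in Q = mcΔT:
  m (mass): kg
  c (specific heat capacity, in J/(kg·K)): m²/(s²·K)
  ΔT (temperature change): K

Multiplying the contributions: [kg] · [m²/(s²·K)] · [K]
Adding exponents of each base unit: kg: 1, m: 2, s: -2
SI base units of heat: kg·m²/s²

The claimed units kg²·m²/s² (exponents kg: 2, m: 2, s: -2) do not match the derived units kg·m²/s² (exponents kg: 1, m: 2, s: -2), so the claim is incorrect.

Answer: No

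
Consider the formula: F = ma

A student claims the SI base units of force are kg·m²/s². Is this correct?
Units of each symbol in F = ma:
  m (mass): kg
  a (acceleration): m/s²

Multiplying the contributions: [kg] · [m/s²]
Adding exponents of each base unit: kg: 1, m: 1, s: -2
SI base units of force: kg·m/s²

The claimed units kg·m²/s² (exponents kg: 1, m: 2, s: -2) do not match the derived units kg·m/s² (exponents kg: 1, m: 1, s: -2), so the claim is incorrect.

Answer: No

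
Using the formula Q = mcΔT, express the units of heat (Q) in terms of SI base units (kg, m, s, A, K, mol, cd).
Units of each symbol in Q = mcΔT:
  m (mass): kg
  c (specific heat capacity, in J/(kg·K)): m²/(s²·K)
  ΔT (temperature change): K

Multiplying the contributions: [kg] · [m²/(s²·K)] · [K]
Adding exponents of each base unit: kg: 1, m: 2, s: -2
SI base units of heat: kg·m²/s²

Answer: kg·m²/s²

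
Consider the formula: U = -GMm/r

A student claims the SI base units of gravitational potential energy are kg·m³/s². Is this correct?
Units of each symbol in U = -GMm/r:
  G (gravitational constant): m³/(kg·s²)
  M (mass): kg
  m (mass): kg
  r (distance): m  → in the denominator, contributes 1/m
  The minus sign does not affect the units.

Multiplying the contributions: [m³/(kg·s²)] · [kg] · [kg] · [1/m]
Adding exponents of each base unit: kg: 1, m: 2, s: -2
SI base units of gravitational potential energy: kg·m²/s²

The claimed units kg·m³/s² (exponents kg: 1, m: 3, s: -2) do not match the derived units kg·m²/s² (exponents kg: 1, m: 2, s: -2), so the claim is incorrect.

Answer: No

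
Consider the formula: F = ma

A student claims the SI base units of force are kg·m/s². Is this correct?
Units of each symbol in F = ma:
  m (mass): kg
  a (acceleration): m/s²

Multiplying the contributions: [kg] · [m/s²]
Adding exponents of each base unit: kg: 1, m: 1, s: -2
SI base units of force: kg·m/s²

The claimed units kg·m/s² match the derived units, so the claim is correct.

Answer: Yes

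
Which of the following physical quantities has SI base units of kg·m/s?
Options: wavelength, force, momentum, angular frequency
Checking the SI base units of each option:
  wavelength (λ = v/f): m  ✗
  force (F = ma): kg·m/s²  ✗
  momentum (p = mv): kg·m/s  ✓ matches
  angular frequency (ω = 2πf): 1/s  ✗

Only momentum has units kg·m/s.

Answer: momentum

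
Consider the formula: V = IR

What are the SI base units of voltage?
Units of each symbol in V = IR:
  I (current): A
  R (resistance, in ohms): kg·m²/(s³·A²)

Multiplying the contributions: [A] · [kg·m²/(s³·A²)]
Adding exponents of each base unit: kg: 1, m: 2, s: -3, A: -1
SI base units of voltage: kg·m²/(s³·A)

Answer: kg·m²/(s³·A)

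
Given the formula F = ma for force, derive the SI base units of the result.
Units of each symbol in F = ma:
  m (mass): kg
  a (acceleration): m/s²

Multiplying the contributions: [kg] · [m/s²]
Adding exponents of each base unit: kg: 1, m: 1, s: -2
SI base units of force: kg·m/s²

Answer: kg·m/s²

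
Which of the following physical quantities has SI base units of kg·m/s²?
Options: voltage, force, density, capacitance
Checking the SI base units of each option:
  voltage (V = IR): kg·m²/(s³·A)  ✗
  force (F = ma): kg·m/s²  ✓ matches
  density (ρ = m/V): kg/m³  ✗
  capacitance (C = Q/V): s⁴·A²/(kg·m²)  ✗

Only force has units kg·m/s².

Answer: force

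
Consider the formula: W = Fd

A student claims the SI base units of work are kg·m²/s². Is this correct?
Units of each symbol in W = Fd:
  F (force): kg·m/s²
  d (displacement): m

Multiplying the contributions: [kg·m/s²] · [m]
Adding exponents of each base unit: kg: 1, m: 2, s: -2
SI base units of work: kg·m²/s²

The claimed units kg·m²/s² match the derived units, so the claim is correct.

Answer: Yes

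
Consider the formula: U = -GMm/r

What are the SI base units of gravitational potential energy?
Units of each symbol in U = -GMm/r:
  G (gravitational constant): m³/(kg·s²)
  M (mass): kg
  m (mass): kg
  r (distance): m  → in the denominator, contributes 1/m
  The minus sign does not affect the units.

Multiplying the contributions: [m³/(kg·s²)] · [kg] · [kg] · [1/m]
Adding exponents of each base unit: kg: 1, m: 2, s: -2
SI base units of gravitational potential energy: kg·m²/s²

Answer: kg·m²/s²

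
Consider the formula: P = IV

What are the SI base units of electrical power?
Units of each symbol in P = IV:
  I (current): A
  V (voltage, in volts): kg·m²/(s³·A)

Multiplying the contributions: [A] · [kg·m²/(s³·A)]
Adding exponents of each base unit: kg: 1, m: 2, s: -3
SI base units of electrical power: kg·m²/s³

Answer: kg·m²/s³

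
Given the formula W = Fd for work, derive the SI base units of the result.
Units of each symbol in W = Fd:
  F (force): kg·m/s²
  d (displacement): m

Multiplying the contributions: [kg·m/s²] · [m]
Adding exponents of each base unit: kg: 1, m: 2, s: -2
SI base units of work: kg·m²/s²

Answer: kg·m²/s²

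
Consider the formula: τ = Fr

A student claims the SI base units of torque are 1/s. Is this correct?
Units of each symbol in τ = Fr:
  F (force): kg·m/s²
  r (lever arm): m

Multiplying the contributions: [kg·m/s²] · [m]
Adding exponents of each base unit: kg: 1, m: 2, s: -2
SI base units of torque: kg·m²/s²

The claimed units 1/s (exponents s: -1) do not match the derived units kg·m²/s² (exponents kg: 1, m: 2, s: -2), so the claim is incorrect.

Answer: No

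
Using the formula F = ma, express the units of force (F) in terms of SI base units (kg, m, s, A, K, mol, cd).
Units of each symbol in F = ma:
  m (mass): kg
  a (acceleration): m/s²

Multiplying the contributions: [kg] · [m/s²]
Adding exponents of each base unit: kg: 1, m: 1, s: -2
SI base units of force: kg·m/s²

Answer: kg·m/s²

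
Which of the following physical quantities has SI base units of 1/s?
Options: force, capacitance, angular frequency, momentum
Checking the SI base units of each option:
  force (F = ma): kg·m/s²  ✗
  capacitance (C = Q/V): s⁴·A²/(kg·m²)  ✗
  angular frequency (ω = 2πf): 1/s  ✓ matches
  momentum (p = mv): kg·m/s  ✗

Only angular frequency has units 1/s.

Answer: angular frequency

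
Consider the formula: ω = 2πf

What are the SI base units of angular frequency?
Units of each symbol in ω = 2πf:
  f (frequency): 1/s
  The factor 2π is dimensionless.

Multiplying the contributions: [1/s]
Adding exponents of each base unit: s: -1
SI base units of angular frequency: 1/s

Answer: 1/s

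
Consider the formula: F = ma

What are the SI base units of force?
Units of each symbol in F = ma:
  m (mass): kg
  a (acceleration): m/s²

Multiplying the contributions: [kg] · [m/s²]
Adding exponents of each base unit: kg: 1, m: 1, s: -2
SI base units of force: kg·m/s²

Answer: kg·m/s²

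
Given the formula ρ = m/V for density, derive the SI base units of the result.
Units of each symbol in ρ = m/V:
  m (mass): kg
  V (volume): m³  → in the denominator, contributes 1/m³

Multiplying the contributions: [kg] · [1/m³]
Adding exponents of each base unit: kg: 1, m: -3
SI base units of density: kg/m³

Answer: kg/m³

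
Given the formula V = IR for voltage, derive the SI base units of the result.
Units of each symbol in V = IR:
  I (current): A
  R (resistance, in ohms): kg·m²/(s³·A²)

Multiplying the contributions: [A] · [kg·m²/(s³·A²)]
Adding exponents of each base unit: kg: 1, m: 2, s: -3, A: -1
SI base units of voltage: kg·m²/(s³·A)

Answer: kg·m²/(s³·A)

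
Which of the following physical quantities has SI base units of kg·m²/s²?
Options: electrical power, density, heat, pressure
Checking the SI base units of each option:
  electrical power (P = IV): kg·m²/s³  ✗
  density (ρ = m/V): kg/m³  ✗
  heat (Q = mcΔT): kg·m²/s²  ✓ matches
  pressure (P = F/A): kg/(m·s²)  ✗

Only heat has units kg·m²/s².

Answer: heat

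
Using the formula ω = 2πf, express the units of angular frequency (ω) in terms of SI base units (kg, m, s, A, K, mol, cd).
Units of each symbol in ω = 2πf:
  f (frequency): 1/s
  The factor 2π is dimensionless.

Multiplying the contributions: [1/s]
Adding exponents of each base unit: s: -1
SI base units of angular frequency: 1/s

Answer: 1/s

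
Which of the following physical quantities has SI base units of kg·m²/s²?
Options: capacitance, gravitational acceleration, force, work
Checking the SI base units of each option:
  capacitance (C = Q/V): s⁴·A²/(kg·m²)  ✗
  gravitational acceleration (g = GM/r²): m/s²  ✗
  force (F = ma): kg·m/s²  ✗
  work (W = Fd): kg·m²/s²  ✓ matches

Only work has units kg·m²/s².

Answer: work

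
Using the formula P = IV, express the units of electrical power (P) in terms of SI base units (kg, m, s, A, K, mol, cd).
Units of each symbol in P = IV:
  I (current): A
  V (voltage, in volts): kg·m²/(s³·A)

Multiplying the contributions: [A] · [kg·m²/(s³·A)]
Adding exponents of each base unit: kg: 1, m: 2, s: -3
SI base units of electrical power: kg·m²/s³

Answer: kg·m²/s³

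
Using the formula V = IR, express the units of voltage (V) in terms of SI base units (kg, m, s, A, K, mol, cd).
Units of each symbol in V = IR:
  I (current): A
  R (resistance, in ohms): kg·m²/(s³·A²)

Multiplying the contributions: [A] · [kg·m²/(s³·A²)]
Adding exponents of each base unit: kg: 1, m: 2, s: -3, A: -1
SI base units of voltage: kg·m²/(s³·A)

Answer: kg·m²/(s³·A)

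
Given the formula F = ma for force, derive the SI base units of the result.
Units of each symbol in F = ma:
  m (mass): kg
  a (acceleration): m/s²

Multiplying the contributions: [kg] · [m/s²]
Adding exponents of each base unit: kg: 1, m: 1, s: -2
SI base units of force: kg·m/s²

Answer: kg·m/s²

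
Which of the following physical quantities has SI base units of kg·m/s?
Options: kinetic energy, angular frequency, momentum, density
Checking the SI base units of each option:
  kinetic energy (E = ½mv²): kg·m²/s²  ✗
  angular frequency (ω = 2πf): 1/s  ✗
  momentum (p = mv): kg·m/s  ✓ matches
  density (ρ = m/V): kg/m³  ✗

Only momentum has units kg·m/s.

Answer: momentum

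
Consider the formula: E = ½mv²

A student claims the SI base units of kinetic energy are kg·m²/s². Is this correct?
Units of each symbol in E = ½mv²:
  m (mass): kg
  v (speed): m/s  → to the power 2, contributes m²/s²
  The factor ½ is dimensionless.

Multiplying the contributions: [kg] · [m²/s²]
Adding exponents of each base unit: kg: 1, m: 2, s: -2
SI base units of kinetic energy: kg·m²/s²

The claimed units kg·m²/s² match the derived units, so the claim is correct.

Answer: Yes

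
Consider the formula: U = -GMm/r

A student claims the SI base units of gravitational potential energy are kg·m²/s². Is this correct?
Units of each symbol in U = -GMm/r:
  G (gravitational constant): m³/(kg·s²)
  M (mass): kg
  m (mass): kg
  r (distance): m  → in the denominator, contributes 1/m
  The minus sign does not affect the units.

Multiplying the contributions: [m³/(kg·s²)] · [kg] · [kg] · [1/m]
Adding exponents of each base unit: kg: 1, m: 2, s: -2
SI base units of gravitational potential energy: kg·m²/s²

The claimed units kg·m²/s² match the derived units, so the claim is correct.

Answer: Yes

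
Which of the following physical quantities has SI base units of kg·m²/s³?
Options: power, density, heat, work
Checking the SI base units of each option:
  power (P = W/t): kg·m²/s³  ✓ matches
  density (ρ = m/V): kg/m³  ✗
  heat (Q = mcΔT): kg·m²/s²  ✗
  work (W = Fd): kg·m²/s²  ✗

Only power has units kg·m²/s³.

Answer: power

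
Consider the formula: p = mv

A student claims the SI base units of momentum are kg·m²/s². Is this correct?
Units of each symbol in p = mv:
  m (mass): kg
  v (velocity): m/s

Multiplying the contributions: [kg] · [m/s]
Adding exponents of each base unit: kg: 1, m: 1, s: -1
SI base units of momentum: kg·m/s

The claimed units kg·m²/s² (exponents kg: 1, m: 2, s: -2) do not match the derived units kg·m/s (exponents kg: 1, m: 1, s: -1), so the claim is incorrect.

Answer: No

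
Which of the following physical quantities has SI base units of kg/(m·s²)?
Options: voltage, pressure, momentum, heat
Checking the SI base units of each option:
  voltage (V = IR): kg·m²/(s³·A)  ✗
  pressure (P = F/A): kg/(m·s²)  ✓ matches
  momentum (p = mv): kg·m/s  ✗
  heat (Q = mcΔT): kg·m²/s²  ✗

Only pressure has units kg/(m·s²).

Answer: pressure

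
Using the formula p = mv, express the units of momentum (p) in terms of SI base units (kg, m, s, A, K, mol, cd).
Units of each symbol in p = mv:
  m (mass): kg
  v (velocity): m/s

Multiplying the contributions: [kg] · [m/s]
Adding exponents of each base unit: kg: 1, m: 1, s: -1
SI base units of momentum: kg·m/s

Answer: kg·m/s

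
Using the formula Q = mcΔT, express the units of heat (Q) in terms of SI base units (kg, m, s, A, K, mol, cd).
Units of each symbol in Q = mcΔT:
  m (mass): kg
  c (specific heat capacity, in J/(kg·K)): m²/(s²·K)
  ΔT (temperature change): K

Multiplying the contributions: [kg] · [m²/(s²·K)] · [K]
Adding exponents of each base unit: kg: 1, m: 2, s: -2
SI base units of heat: kg·m²/s²

Answer: kg·m²/s²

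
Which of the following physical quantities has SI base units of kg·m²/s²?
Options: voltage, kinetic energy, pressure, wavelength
Checking the SI base units of each option:
  voltage (V = IR): kg·m²/(s³·A)  ✗
  kinetic energy (E = ½mv²): kg·m²/s²  ✓ matches
  pressure (P = F/A): kg/(m·s²)  ✗
  wavelength (λ = v/f): m  ✗

Only kinetic energy has units kg·m²/s².

Answer: kinetic energy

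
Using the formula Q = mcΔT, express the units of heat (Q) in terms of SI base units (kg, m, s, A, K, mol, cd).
Units of each symbol in Q = mcΔT:
  m (mass): kg
  c (specific heat capacity, in J/(kg·K)): m²/(s²·K)
  ΔT (temperature change): K

Multiplying the contributions: [kg] · [m²/(s²·K)] · [K]
Adding exponents of each base unit: kg: 1, m: 2, s: -2
SI base units of heat: kg·m²/s²

Answer: kg·m²/s²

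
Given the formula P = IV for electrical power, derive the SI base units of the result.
Units of each symbol in P = IV:
  I (current): A
  V (voltage, in volts): kg·m²/(s³·A)

Multiplying the contributions: [A] · [kg·m²/(s³·A)]
Adding exponents of each base unit: kg: 1, m: 2, s: -3
SI base units of electrical power: kg·m²/s³

Answer: kg·m²/s³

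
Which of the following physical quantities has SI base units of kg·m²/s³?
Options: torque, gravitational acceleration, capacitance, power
Checking the SI base units of each option:
  torque (τ = Fr): kg·m²/s²  ✗
  gravitational acceleration (g = GM/r²): m/s²  ✗
  capacitance (C = Q/V): s⁴·A²/(kg·m²)  ✗
  power (P = W/t): kg·m²/s³  ✓ matches

Only power has units kg·m²/s³.

Answer: power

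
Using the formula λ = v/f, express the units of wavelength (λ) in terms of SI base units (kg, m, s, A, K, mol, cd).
Units of each symbol in λ = v/f:
  v (wave speed): m/s
  f (frequency): 1/s  → in the denominator, contributes s

Multiplying the contributions: [m/s] · [s]
Adding exponents of each base unit: m: 1
SI base units of wavelength: m

Answer: m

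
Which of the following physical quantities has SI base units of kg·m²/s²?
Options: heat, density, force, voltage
Checking the SI base units of each option:
  heat (Q = mcΔT): kg·m²/s²  ✓ matches
  density (ρ = m/V): kg/m³  ✗
  force (F = ma): kg·m/s²  ✗
  voltage (V = IR): kg·m²/(s³·A)  ✗

Only heat has units kg·m²/s².

Answer: heat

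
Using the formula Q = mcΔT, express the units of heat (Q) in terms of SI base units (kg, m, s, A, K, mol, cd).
Units of each symbol in Q = mcΔT:
  m (mass): kg
  c (specific heat capacity, in J/(kg·K)): m²/(s²·K)
  ΔT (temperature change): K

Multiplying the contributions: [kg] · [m²/(s²·K)] · [K]
Adding exponents of each base unit: kg: 1, m: 2, s: -2
SI base units of heat: kg·m²/s²

Answer: kg·m²/s²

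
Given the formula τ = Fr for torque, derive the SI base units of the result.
Units of each symbol in τ = Fr:
  F (force): kg·m/s²
  r (lever arm): m

Multiplying the contributions: [kg·m/s²] · [m]
Adding exponents of each base unit: kg: 1, m: 2, s: -2
SI base units of torque: kg·m²/s²

Answer: kg·m²/s²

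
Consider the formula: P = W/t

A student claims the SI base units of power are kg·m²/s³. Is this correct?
Units of each symbol in P = W/t:
  W (work): kg·m²/s²
  t (time): s  → in the denominator, contributes 1/s

Multiplying the contributions: [kg·m²/s²] · [1/s]
Adding exponents of each base unit: kg: 1, m: 2, s: -3
SI base units of power: kg·m²/s³

The claimed units kg·m²/s³ match the derived units, so the claim is correct.

Answer: Yes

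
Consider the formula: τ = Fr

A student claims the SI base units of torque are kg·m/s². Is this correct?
Units of each symbol in τ = Fr:
  F (force): kg·m/s²
  r (lever arm): m

Multiplying the contributions: [kg·m/s²] · [m]
Adding exponents of each base unit: kg: 1, m: 2, s: -2
SI base units of torque: kg·m²/s²

The claimed units kg·m/s² (exponents kg: 1, m: 1, s: -2) do not match the derived units kg·m²/s² (exponents kg: 1, m: 2, s: -2), so the claim is incorrect.

Answer: No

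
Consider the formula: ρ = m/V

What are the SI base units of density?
Units of each symbol in ρ = m/V:
  m (mass): kg
  V (volume): m³  → in the denominator, contributes 1/m³

Multiplying the contributions: [kg] · [1/m³]
Adding exponents of each base unit: kg: 1, m: -3
SI base units of density: kg/m³

Answer: kg/m³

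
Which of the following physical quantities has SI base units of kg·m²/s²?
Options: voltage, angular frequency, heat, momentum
Checking the SI base units of each option:
  voltage (V = IR): kg·m²/(s³·A)  ✗
  angular frequency (ω = 2πf): 1/s  ✗
  heat (Q = mcΔT): kg·m²/s²  ✓ matches
  momentum (p = mv): kg·m/s  ✗

Only heat has units kg·m²/s².

Answer: heat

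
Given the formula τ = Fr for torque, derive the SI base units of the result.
Units of each symbol in τ = Fr:
  F (force): kg·m/s²
  r (lever arm): m

Multiplying the contributions: [kg·m/s²] · [m]
Adding exponents of each base unit: kg: 1, m: 2, s: -2
SI base units of torque: kg·m²/s²

Answer: kg·m²/s²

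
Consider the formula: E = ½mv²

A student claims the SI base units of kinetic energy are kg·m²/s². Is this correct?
Units of each symbol in E = ½mv²:
  m (mass): kg
  v (speed): m/s  → to the power 2, contributes m²/s²
  The factor ½ is dimensionless.

Multiplying the contributions: [kg] · [m²/s²]
Adding exponents of each base unit: kg: 1, m: 2, s: -2
SI base units of kinetic energy: kg·m²/s²

The claimed units kg·m²/s² match the derived units, so the claim is correct.

Answer: Yes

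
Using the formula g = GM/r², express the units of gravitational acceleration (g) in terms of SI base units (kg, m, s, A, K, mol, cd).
Units of each symbol in g = GM/r²:
  G (gravitational constant): m³/(kg·s²)
  M (mass): kg
  r (distance): m  → to the power 2 in the denominator, contributes 1/m²

Multiplying the contributions: [m³/(kg·s²)] · [kg] · [1/m²]
Adding exponents of each base unit: m: 1, s: -2
SI base units of gravitational acceleration: m/s²

Answer: m/s²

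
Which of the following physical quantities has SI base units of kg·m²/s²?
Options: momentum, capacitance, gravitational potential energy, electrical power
Checking the SI base units of each option:
  momentum (p = mv): kg·m/s  ✗
  capacitance (C = Q/V): s⁴·A²/(kg·m²)  ✗
  gravitational potential energy (U = -GMm/r): kg·m²/s²  ✓ matches
  electrical power (P = IV): kg·m²/s³  ✗

Only gravitational potential energy has units kg·m²/s².

Answer: gravitational potential energy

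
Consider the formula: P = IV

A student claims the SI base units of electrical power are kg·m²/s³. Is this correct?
Units of each symbol in P = IV:
  I (current): A
  V (voltage, in volts): kg·m²/(s³·A)

Multiplying the contributions: [A] · [kg·m²/(s³·A)]
Adding exponents of each base unit: kg: 1, m: 2, s: -3
SI base units of electrical power: kg·m²/s³

The claimed units kg·m²/s³ match the derived units, so the claim is correct.

Answer: Yes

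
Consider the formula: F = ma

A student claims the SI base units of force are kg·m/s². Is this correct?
Units of each symbol in F = ma:
  m (mass): kg
  a (acceleration): m/s²

Multiplying the contributions: [kg] · [m/s²]
Adding exponents of each base unit: kg: 1, m: 1, s: -2
SI base units of force: kg·m/s²

The claimed units kg·m/s² match the derived units, so the claim is correct.

Answer: Yes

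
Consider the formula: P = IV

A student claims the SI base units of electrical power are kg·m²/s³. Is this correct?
Units of each symbol in P = IV:
  I (current): A
  V (voltage, in volts): kg·m²/(s³·A)

Multiplying the contributions: [A] · [kg·m²/(s³·A)]
Adding exponents of each base unit: kg: 1, m: 2, s: -3
SI base units of electrical power: kg·m²/s³

The claimed units kg·m²/s³ match the derived units, so the claim is correct.

Answer: Yes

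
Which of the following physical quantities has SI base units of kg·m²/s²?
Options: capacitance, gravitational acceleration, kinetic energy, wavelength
Checking the SI base units of each option:
  capacitance (C = Q/V): s⁴·A²/(kg·m²)  ✗
  gravitational acceleration (g = GM/r²): m/s²  ✗
  kinetic energy (E = ½mv²): kg·m²/s²  ✓ matches
  wavelength (λ = v/f): m  ✗

Only kinetic energy has units kg·m²/s².

Answer: kinetic energy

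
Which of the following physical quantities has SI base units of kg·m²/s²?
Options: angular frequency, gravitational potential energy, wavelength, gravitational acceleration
Checking the SI base units of each option:
  angular frequency (ω = 2πf): 1/s  ✗
  gravitational potential energy (U = -GMm/r): kg·m²/s²  ✓ matches
  wavelength (λ = v/f): m  ✗
  gravitational acceleration (g = GM/r²): m/s²  ✗

Only gravitational potential energy has units kg·m²/s².

Answer: gravitational potential energy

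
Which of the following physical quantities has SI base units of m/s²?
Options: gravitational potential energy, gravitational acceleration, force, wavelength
Checking the SI base units of each option:
  gravitational potential energy (U = -GMm/r): kg·m²/s²  ✗
  gravitational acceleration (g = GM/r²): m/s²  ✓ matches
  force (F = ma): kg·m/s²  ✗
  wavelength (λ = v/f): m  ✗

Only gravitational acceleration has units m/s².

Answer: gravitational acceleration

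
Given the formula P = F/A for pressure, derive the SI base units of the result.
Units of each symbol in P = F/A:
  F (force): kg·m/s²
  A (area): m²  → in the denominator, contributes 1/m²

Multiplying the contributions: [kg·m/s²] · [1/m²]
Adding exponents of each base unit: kg: 1, m: -1, s: -2
SI base units of pressure: kg/(m·s²)

Answer: kg/(m·s²)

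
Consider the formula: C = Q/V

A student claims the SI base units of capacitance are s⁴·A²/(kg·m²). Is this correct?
Units of each symbol in C = Q/V:
  Q (charge, in coulombs): s·A
  V (voltage, in volts): kg·m²/(s³·A)  → in the denominator, contributes s³·A/(kg·m²)

Multiplying the contributions: [s·A] · [s³·A/(kg·m²)]
Adding exponents of each base unit: kg: -1, m: -2, s: 4, A: 2
SI base units of capacitance: s⁴·A²/(kg·m²)

The claimed units s⁴·A²/(kg·m²) match the derived units, so the claim is correct.

Answer: Yes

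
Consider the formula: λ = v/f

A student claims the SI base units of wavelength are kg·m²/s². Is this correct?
Units of each symbol in λ = v/f:
  v (wave speed): m/s
  f (frequency): 1/s  → in the denominator, contributes s

Multiplying the contributions: [m/s] · [s]
Adding exponents of each base unit: m: 1
SI base units of wavelength: m

The claimed units kg·m²/s² (exponents kg: 1, m: 2, s: -2) do not match the derived units m (exponents m: 1), so the claim is incorrect.

Answer: No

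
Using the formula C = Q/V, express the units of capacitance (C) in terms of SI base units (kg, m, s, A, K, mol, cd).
Units of each symbol in C = Q/V:
  Q (charge, in coulombs): s·A
  V (voltage, in volts): kg·m²/(s³·A)  → in the denominator, contributes s³·A/(kg·m²)

Multiplying the contributions: [s·A] · [s³·A/(kg·m²)]
Adding exponents of each base unit: kg: -1, m: -2, s: 4, A: 2
SI base units of capacitance: s⁴·A²/(kg·m²)

Answer: s⁴·A²/(kg·m²)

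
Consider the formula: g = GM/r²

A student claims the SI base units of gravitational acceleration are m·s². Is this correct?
Units of each symbol in g = GM/r²:
  G (gravitational constant): m³/(kg·s²)
  M (mass): kg
  r (distance): m  → to the power 2 in the denominator, contributes 1/m²

Multiplying the contributions: [m³/(kg·s²)] · [kg] · [1/m²]
Adding exponents of each base unit: m: 1, s: -2
SI base units of gravitational acceleration: m/s²

The claimed units m·s² (exponents m: 1, s: 2) do not match the derived units m/s² (exponents m: 1, s: -2), so the claim is incorrect.

Answer: No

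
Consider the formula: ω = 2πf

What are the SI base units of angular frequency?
Units of each symbol in ω = 2πf:
  f (frequency): 1/s
  The factor 2π is dimensionless.

Multiplying the contributions: [1/s]
Adding exponents of each base unit: s: -1
SI base units of angular frequency: 1/s

Answer: 1/s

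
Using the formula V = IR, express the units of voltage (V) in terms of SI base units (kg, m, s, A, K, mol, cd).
Units of each symbol in V = IR:
  I (current): A
  R (resistance, in ohms): kg·m²/(s³·A²)

Multiplying the contributions: [A] · [kg·m²/(s³·A²)]
Adding exponents of each base unit: kg: 1, m: 2, s: -3, A: -1
SI base units of voltage: kg·m²/(s³·A)

Answer: kg·m²/(s³·A)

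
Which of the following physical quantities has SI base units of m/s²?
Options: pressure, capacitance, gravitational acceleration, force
Checking the SI base units of each option:
  pressure (P = F/A): kg/(m·s²)  ✗
  capacitance (C = Q/V): s⁴·A²/(kg·m²)  ✗
  gravitational acceleration (g = GM/r²): m/s²  ✓ matches
  force (F = ma): kg·m/s²  ✗

Only gravitational acceleration has units m/s².

Answer: gravitational acceleration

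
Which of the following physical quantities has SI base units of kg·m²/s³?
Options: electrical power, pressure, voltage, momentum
Checking the SI base units of each option:
  electrical power (P = IV): kg·m²/s³  ✓ matches
  pressure (P = F/A): kg/(m·s²)  ✗
  voltage (V = IR): kg·m²/(s³·A)  ✗
  momentum (p = mv): kg·m/s  ✗

Only electrical power has units kg·m²/s³.

Answer: electrical power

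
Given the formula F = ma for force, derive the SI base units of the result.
Units of each symbol in F = ma:
  m (mass): kg
  a (acceleration): m/s²

Multiplying the contributions: [kg] · [m/s²]
Adding exponents of each base unit: kg: 1, m: 1, s: -2
SI base units of force: kg·m/s²

Answer: kg·m/s²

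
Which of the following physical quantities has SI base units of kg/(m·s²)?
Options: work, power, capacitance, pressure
Checking the SI base units of each option:
  work (W = Fd): kg·m²/s²  ✗
  power (P = W/t): kg·m²/s³  ✗
  capacitance (C = Q/V): s⁴·A²/(kg·m²)  ✗
  pressure (P = F/A): kg/(m·s²)  ✓ matches

Only pressure has units kg/(m·s²).

Answer: pressure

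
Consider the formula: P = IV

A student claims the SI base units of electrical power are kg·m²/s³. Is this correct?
Units of each symbol in P = IV:
  I (current): A
  V (voltage, in volts): kg·m²/(s³·A)

Multiplying the contributions: [A] · [kg·m²/(s³·A)]
Adding exponents of each base unit: kg: 1, m: 2, s: -3
SI base units of electrical power: kg·m²/s³

The claimed units kg·m²/s³ match the derived units, so the claim is correct.

Answer: Yes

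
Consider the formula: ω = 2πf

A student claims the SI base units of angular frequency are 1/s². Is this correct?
Units of each symbol in ω = 2πf:
  f (frequency): 1/s
  The factor 2π is dimensionless.

Multiplying the contributions: [1/s]
Adding exponents of each base unit: s: -1
SI base units of angular frequency: 1/s

The claimed units 1/s² (exponents s: -2) do not match the derived units 1/s (exponents s: -1), so the claim is incorrect.

Answer: No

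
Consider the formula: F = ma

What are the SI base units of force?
Units of each symbol in F = ma:
  m (mass): kg
  a (acceleration): m/s²

Multiplying the contributions: [kg] · [m/s²]
Adding exponents of each base unit: kg: 1, m: 1, s: -2
SI base units of force: kg·m/s²

Answer: kg·m/s²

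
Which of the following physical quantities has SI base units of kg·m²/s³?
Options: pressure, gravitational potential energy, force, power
Checking the SI base units of each option:
  pressure (P = F/A): kg/(m·s²)  ✗
  gravitational potential energy (U = -GMm/r): kg·m²/s²  ✗
  force (F = ma): kg·m/s²  ✗
  power (P = W/t): kg·m²/s³  ✓ matches

Only power has units kg·m²/s³.

Answer: power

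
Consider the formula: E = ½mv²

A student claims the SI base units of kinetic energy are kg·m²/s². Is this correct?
Units of each symbol in E = ½mv²:
  m (mass): kg
  v (speed): m/s  → to the power 2, contributes m²/s²
  The factor ½ is dimensionless.

Multiplying the contributions: [kg] · [m²/s²]
Adding exponents of each base unit: kg: 1, m: 2, s: -2
SI base units of kinetic energy: kg·m²/s²

The claimed units kg·m²/s² match the derived units, so the claim is correct.

Answer: Yes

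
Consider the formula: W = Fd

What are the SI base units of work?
Units of each symbol in W = Fd:
  F (force): kg·m/s²
  d (displacement): m

Multiplying the contributions: [kg·m/s²] · [m]
Adding exponents of each base unit: kg: 1, m: 2, s: -2
SI base units of work: kg·m²/s²

Answer: kg·m²/s²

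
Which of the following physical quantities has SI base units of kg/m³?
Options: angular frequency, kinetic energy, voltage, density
Checking the SI base units of each option:
  angular frequency (ω = 2πf): 1/s  ✗
  kinetic energy (E = ½mv²): kg·m²/s²  ✗
  voltage (V = IR): kg·m²/(s³·A)  ✗
  density (ρ = m/V): kg/m³  ✓ matches

Only density has units kg/m³.

Answer: density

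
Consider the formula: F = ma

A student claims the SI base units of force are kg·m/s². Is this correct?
Units of each symbol in F = ma:
  m (mass): kg
  a (acceleration): m/s²

Multiplying the contributions: [kg] · [m/s²]
Adding exponents of each base unit: kg: 1, m: 1, s: -2
SI base units of force: kg·m/s²

The claimed units kg·m/s² match the derived units, so the claim is correct.

Answer: Yes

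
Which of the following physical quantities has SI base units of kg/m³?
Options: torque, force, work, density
Checking the SI base units of each option:
  torque (τ = Fr): kg·m²/s²  ✗
  force (F = ma): kg·m/s²  ✗
  work (W = Fd): kg·m²/s²  ✗
  density (ρ = m/V): kg/m³  ✓ matches

Only density has units kg/m³.

Answer: density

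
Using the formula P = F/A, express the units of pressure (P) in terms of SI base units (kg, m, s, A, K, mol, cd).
Units of each symbol in P = F/A:
  F (force): kg·m/s²
  A (area): m²  → in the denominator, contributes 1/m²

Multiplying the contributions: [kg·m/s²] · [1/m²]
Adding exponents of each base unit: kg: 1, m: -1, s: -2
SI base units of pressure: kg/(m·s²)

Answer: kg/(m·s²)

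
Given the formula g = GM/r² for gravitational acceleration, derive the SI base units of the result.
Units of each symbol in g = GM/r²:
  G (gravitational constant): m³/(kg·s²)
  M (mass): kg
  r (distance): m  → to the power 2 in the denominator, contributes 1/m²

Multiplying the contributions: [m³/(kg·s²)] · [kg] · [1/m²]
Adding exponents of each base unit: m: 1, s: -2
SI base units of gravitational acceleration: m/s²

Answer: m/s²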